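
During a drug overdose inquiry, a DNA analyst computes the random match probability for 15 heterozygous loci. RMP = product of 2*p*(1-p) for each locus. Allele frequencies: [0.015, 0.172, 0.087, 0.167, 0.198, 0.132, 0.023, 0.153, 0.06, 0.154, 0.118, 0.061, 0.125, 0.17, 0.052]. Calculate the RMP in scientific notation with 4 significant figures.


Computing RMP for 15 loci:
Locus 1: 2 * 0.015 * 0.985 = 0.02955
Locus 2: 2 * 0.172 * 0.828 = 0.284832
Locus 3: 2 * 0.087 * 0.913 = 0.158862
Locus 4: 2 * 0.167 * 0.833 = 0.278222
Locus 5: 2 * 0.198 * 0.802 = 0.317592
Locus 6: 2 * 0.132 * 0.868 = 0.229152
Locus 7: 2 * 0.023 * 0.977 = 0.044942
Locus 8: 2 * 0.153 * 0.847 = 0.259182
Locus 9: 2 * 0.06 * 0.94 = 0.1128
Locus 10: 2 * 0.154 * 0.846 = 0.260568
Locus 11: 2 * 0.118 * 0.882 = 0.208152
Locus 12: 2 * 0.061 * 0.939 = 0.114558
Locus 13: 2 * 0.125 * 0.875 = 0.21875
Locus 14: 2 * 0.17 * 0.83 = 0.2822
Locus 15: 2 * 0.052 * 0.948 = 0.098592
RMP = 1.345e-12

1.345e-12


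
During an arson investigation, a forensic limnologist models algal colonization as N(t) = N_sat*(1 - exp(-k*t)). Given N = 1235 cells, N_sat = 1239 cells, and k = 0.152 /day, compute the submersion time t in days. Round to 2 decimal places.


PMSI from diatom colonization curve:
N / N_sat = 1235 / 1239 = 0.996772
1 - N/N_sat = 0.003228
ln(1 - N/N_sat) = -5.735893
t = -ln(1 - N/N_sat) / k = -(-5.735893) / 0.152 = 37.74 days

37.74


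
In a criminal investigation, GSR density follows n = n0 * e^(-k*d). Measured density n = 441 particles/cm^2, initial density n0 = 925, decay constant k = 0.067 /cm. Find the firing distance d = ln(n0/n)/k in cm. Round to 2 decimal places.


GSR distance calculation:
n0/n = 925 / 441 = 2.097506
ln(n0/n) = 0.740749
d = 0.740749 / 0.067 = 11.06 cm

11.06


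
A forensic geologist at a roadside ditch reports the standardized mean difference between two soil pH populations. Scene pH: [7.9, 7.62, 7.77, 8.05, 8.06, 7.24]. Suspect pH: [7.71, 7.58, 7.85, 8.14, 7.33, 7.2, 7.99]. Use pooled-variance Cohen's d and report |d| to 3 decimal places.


Pooled-variance Cohen's d for soil pH comparison:
Scene mean = 46.64 / 6 = 7.773333
Suspect mean = 53.8 / 7 = 7.685714
Scene sample variance s_s^2 = 0.096547
Suspect sample variance s_c^2 = 0.116695
Pooled variance = ((n_s-1)*s_s^2 + (n_c-1)*s_c^2) / (n_s + n_c - 2) = 0.107537
Pooled SD = sqrt(0.107537) = 0.327928
Mean difference = 0.087619
|d| = |0.087619| / 0.327928 = 0.267

0.267


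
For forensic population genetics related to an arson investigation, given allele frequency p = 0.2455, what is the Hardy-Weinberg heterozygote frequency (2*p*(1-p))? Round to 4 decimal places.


Hardy-Weinberg heterozygote frequency:
q = 1 - p = 1 - 0.2455 = 0.7545
2pq = 2 * 0.2455 * 0.7545 = 0.3705

0.3705


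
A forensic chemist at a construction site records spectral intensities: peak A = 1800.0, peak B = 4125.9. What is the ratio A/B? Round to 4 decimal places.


Spectral peak ratio:
Peak A = 1800.0 counts
Peak B = 4125.9 counts
Ratio = 1800.0 / 4125.9 = 0.4363

0.4363


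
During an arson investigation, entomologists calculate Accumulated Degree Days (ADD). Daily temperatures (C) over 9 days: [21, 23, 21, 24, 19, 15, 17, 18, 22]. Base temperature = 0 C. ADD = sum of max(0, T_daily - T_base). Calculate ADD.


Computing ADD day by day:
Day 1: max(0, 21 - 0) = 21
Day 2: max(0, 23 - 0) = 23
Day 3: max(0, 21 - 0) = 21
Day 4: max(0, 24 - 0) = 24
Day 5: max(0, 19 - 0) = 19
Day 6: max(0, 15 - 0) = 15
Day 7: max(0, 17 - 0) = 17
Day 8: max(0, 18 - 0) = 18
Day 9: max(0, 22 - 0) = 22
Total ADD = 180

180


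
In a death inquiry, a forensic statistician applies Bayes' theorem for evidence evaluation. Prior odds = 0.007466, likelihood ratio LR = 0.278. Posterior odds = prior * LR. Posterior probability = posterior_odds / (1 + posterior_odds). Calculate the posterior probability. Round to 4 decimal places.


Bayesian evidence evaluation:
Posterior odds = prior_odds * LR = 0.007466 * 0.278 = 0.002075548
Posterior probability = posterior_odds / (1 + posterior_odds)
= 0.002075548 / (1 + 0.002075548)
= 0.002075548 / 1.002075548
= 0.0021

0.0021


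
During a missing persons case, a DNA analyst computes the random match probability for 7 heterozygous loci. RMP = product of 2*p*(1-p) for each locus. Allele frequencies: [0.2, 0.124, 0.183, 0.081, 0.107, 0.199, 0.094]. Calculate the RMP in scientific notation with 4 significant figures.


Computing RMP for 7 loci:
Locus 1: 2 * 0.2 * 0.8 = 0.32
Locus 2: 2 * 0.124 * 0.876 = 0.217248
Locus 3: 2 * 0.183 * 0.817 = 0.299022
Locus 4: 2 * 0.081 * 0.919 = 0.148878
Locus 5: 2 * 0.107 * 0.893 = 0.191102
Locus 6: 2 * 0.199 * 0.801 = 0.318798
Locus 7: 2 * 0.094 * 0.906 = 0.170328
RMP = 3.211e-05

3.211e-05


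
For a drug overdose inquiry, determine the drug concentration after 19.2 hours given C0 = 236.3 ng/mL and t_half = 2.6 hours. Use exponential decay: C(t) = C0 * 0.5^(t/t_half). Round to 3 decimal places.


Drug concentration decay:
Number of half-lives = t / t_half = 19.2 / 2.6 = 7.384615
Decay factor = 0.5^7.384615 = 0.00598425
C(t) = 236.3 * 0.00598425 = 1.414 ng/mL

1.414


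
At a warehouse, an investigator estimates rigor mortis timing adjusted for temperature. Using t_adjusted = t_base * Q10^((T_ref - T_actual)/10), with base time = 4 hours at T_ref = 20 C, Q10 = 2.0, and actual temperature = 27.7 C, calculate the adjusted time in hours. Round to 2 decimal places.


Rigor mortis time adjustment:
Exponent = (T_ref - T_actual) / 10 = (20 - 27.7) / 10 = -0.77
Q10 factor = 2.0^-0.77 = 0.58642
t_adjusted = 4 * 0.58642 = 2.35 hours

2.35


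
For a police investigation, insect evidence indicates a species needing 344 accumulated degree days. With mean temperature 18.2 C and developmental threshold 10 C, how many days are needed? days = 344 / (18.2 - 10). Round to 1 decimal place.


Insect development time:
Effective temperature = avg_temp - T_base = 18.2 - 10 = 8.2 C
Days = ADD / effective_temp = 344 / 8.2 = 42.0 days

42.0


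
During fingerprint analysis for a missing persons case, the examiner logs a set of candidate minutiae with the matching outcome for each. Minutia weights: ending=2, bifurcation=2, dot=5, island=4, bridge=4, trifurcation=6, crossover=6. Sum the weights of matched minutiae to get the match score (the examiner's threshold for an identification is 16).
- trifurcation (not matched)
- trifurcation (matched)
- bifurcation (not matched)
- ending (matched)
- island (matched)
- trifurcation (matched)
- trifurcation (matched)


Weighted minutiae match score:
  trifurcation: not matched, +0
  trifurcation: matched, +6 (running total 6)
  bifurcation: not matched, +0
  ending: matched, +2 (running total 8)
  island: matched, +4 (running total 12)
  trifurcation: matched, +6 (running total 18)
  trifurcation: matched, +6 (running total 24)
Total score = 24
Threshold = 16; verdict = identification

24


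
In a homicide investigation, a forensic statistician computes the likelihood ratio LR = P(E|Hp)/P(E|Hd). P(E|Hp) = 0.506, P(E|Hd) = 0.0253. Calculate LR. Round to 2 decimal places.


Likelihood ratio calculation:
LR = P(E|Hp) / P(E|Hd)
LR = 0.506 / 0.0253
LR = 20.00

20.00


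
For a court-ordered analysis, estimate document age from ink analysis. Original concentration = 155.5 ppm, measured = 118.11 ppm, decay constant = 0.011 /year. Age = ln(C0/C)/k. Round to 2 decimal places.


Document age estimation:
C0/C = 155.5 / 118.11 = 1.316569
ln(C0/C) = 0.275029
t = 0.275029 / 0.011 = 25.00 years

25.00


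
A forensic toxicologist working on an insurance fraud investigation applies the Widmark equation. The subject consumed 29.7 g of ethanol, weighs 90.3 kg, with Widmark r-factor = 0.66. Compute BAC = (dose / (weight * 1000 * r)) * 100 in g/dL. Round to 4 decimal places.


Applying the Widmark formula:
BAC = (dose_g / (body_wt * 1000 * r)) * 100
Denominator = 90.3 * 1000 * 0.66 = 59598
BAC = (29.7 / 59598) * 100
BAC = 0.0498 g/dL

0.0498


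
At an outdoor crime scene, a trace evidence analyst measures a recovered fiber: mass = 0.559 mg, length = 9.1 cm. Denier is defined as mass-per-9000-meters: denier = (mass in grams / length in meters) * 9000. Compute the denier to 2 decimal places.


Denier calculation:
Mass in grams = 0.559 mg / 1000 = 0.000559 g
Length in meters = 9.1 cm / 100 = 0.091 m
Linear density = mass / length = 0.000559 / 0.091 = 0.00614286 g/m
Denier = (g/m) * 9000 = 0.00614286 * 9000 = 55.29

55.29


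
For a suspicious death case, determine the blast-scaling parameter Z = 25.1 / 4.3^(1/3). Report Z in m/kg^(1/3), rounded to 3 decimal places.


Scaled distance calculation:
W^(1/3) = 4.3^(1/3) = 1.626133
Z = R / W^(1/3) = 25.1 / 1.626133
Z = 15.435 m/kg^(1/3)

15.435


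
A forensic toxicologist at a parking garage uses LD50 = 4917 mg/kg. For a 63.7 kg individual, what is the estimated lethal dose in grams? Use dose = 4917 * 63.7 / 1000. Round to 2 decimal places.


Lethal dose calculation:
Lethal dose = LD50 * body_weight / 1000
= 4917 * 63.7 / 1000
= 313212.9 / 1000
= 313.21 g

313.21


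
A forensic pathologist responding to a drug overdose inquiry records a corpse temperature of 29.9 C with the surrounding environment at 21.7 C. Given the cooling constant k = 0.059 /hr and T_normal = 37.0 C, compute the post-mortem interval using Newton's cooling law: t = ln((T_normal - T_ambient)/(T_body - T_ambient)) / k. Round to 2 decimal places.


Using Newton's law of cooling:
t = ln((T_normal - T_ambient) / (T_body - T_ambient)) / k
T_normal - T_ambient = 15.3
T_body - T_ambient = 8.2
Ratio = 1.865854
ln(ratio) = 0.623719
t = 0.623719 / 0.059 = 10.57 hours

10.57


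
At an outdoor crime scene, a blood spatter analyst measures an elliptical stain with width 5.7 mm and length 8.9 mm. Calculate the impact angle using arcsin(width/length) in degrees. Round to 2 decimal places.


Blood spatter impact angle calculation:
width / length = 5.7 / 8.9 = 0.640449
angle = arcsin(0.640449)
angle = 39.83 degrees

39.83


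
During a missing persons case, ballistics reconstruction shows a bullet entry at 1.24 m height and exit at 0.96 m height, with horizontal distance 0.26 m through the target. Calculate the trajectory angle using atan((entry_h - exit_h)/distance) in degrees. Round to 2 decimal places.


Bullet trajectory angle:
Height difference = 1.24 - 0.96 = 0.28 m
angle = atan(0.28 / 0.26)
angle = atan(1.076923)
angle = 47.12 degrees

47.12


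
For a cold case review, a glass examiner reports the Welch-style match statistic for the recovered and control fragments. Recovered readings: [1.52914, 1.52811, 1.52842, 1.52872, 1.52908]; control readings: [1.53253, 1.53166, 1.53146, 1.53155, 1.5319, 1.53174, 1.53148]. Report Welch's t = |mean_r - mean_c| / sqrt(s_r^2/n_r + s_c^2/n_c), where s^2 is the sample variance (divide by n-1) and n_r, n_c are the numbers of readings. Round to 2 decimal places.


Welch's t-criterion for glass RI comparison:
Recovered mean = sum / n_r = 7.64347 / 5 = 1.528694
Control mean = sum / n_c = 10.72232 / 7 = 1.53176
Recovered sample variance s_r^2 = 1.9118e-07
Control sample variance s_c^2 = 1.39233e-07
Welch SE (unpooled) = sqrt(s_r^2/n_r + s_c^2/n_c) = sqrt(3.8236e-08 + 1.98905e-08) = sqrt(5.81265e-08) = 0.000241094
|mean_r - mean_c| = 0.003066
t = 0.003066 / 0.000241094 = 12.72

12.72


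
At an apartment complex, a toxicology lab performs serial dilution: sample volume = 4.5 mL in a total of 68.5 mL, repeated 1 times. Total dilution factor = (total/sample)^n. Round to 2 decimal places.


Dilution factor calculation:
Single dilution = V_total / V_sample = 68.5 / 4.5 ≈ 15.222222
Number of dilutions = 1
Total DF = (68.5 / 4.5)^1 (full precision, rounded at the end) = 15.22

15.22


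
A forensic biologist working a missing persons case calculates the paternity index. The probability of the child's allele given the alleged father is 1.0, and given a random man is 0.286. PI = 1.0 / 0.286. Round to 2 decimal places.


Paternity Index calculation:
PI = P(allele|father) / P(allele|random)
PI = 1.0 / 0.286
PI = 3.50

3.50


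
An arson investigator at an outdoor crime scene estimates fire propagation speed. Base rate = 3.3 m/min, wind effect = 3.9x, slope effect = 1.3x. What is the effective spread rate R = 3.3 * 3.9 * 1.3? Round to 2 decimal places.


Fire spread rate calculation:
R = R0 * wind_factor * slope_factor
= 3.3 * 3.9 * 1.3
= 12.87 * 1.3
= 16.73 m/min

16.73


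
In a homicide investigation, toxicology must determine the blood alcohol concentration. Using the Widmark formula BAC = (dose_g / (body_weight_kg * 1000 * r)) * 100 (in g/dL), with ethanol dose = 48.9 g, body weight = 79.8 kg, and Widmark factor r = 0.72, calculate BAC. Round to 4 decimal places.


Applying the Widmark formula:
BAC = (dose_g / (body_wt * 1000 * r)) * 100
Denominator = 79.8 * 1000 * 0.72 = 57456
BAC = (48.9 / 57456) * 100
BAC = 0.0851 g/dL

0.0851


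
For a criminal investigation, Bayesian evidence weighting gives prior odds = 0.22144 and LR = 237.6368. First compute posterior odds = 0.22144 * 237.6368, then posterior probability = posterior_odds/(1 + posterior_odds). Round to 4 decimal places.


Bayesian evidence evaluation:
Posterior odds = prior_odds * LR = 0.22144 * 237.6368 = 52.62229
Posterior probability = posterior_odds / (1 + posterior_odds)
= 52.62229 / (1 + 52.62229)
= 52.62229 / 53.62229
= 0.9814

0.9814


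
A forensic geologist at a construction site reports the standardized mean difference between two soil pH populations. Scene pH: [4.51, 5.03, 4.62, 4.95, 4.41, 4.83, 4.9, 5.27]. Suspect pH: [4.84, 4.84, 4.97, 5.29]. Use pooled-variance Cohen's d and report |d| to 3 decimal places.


Pooled-variance Cohen's d for soil pH comparison:
Scene mean = 38.52 / 8 = 4.815
Suspect mean = 19.94 / 4 = 4.985
Scene sample variance s_s^2 = 0.082
Suspect sample variance s_c^2 = 0.0451
Pooled variance = ((n_s-1)*s_s^2 + (n_c-1)*s_c^2) / (n_s + n_c - 2) = 0.07093
Pooled SD = sqrt(0.07093) = 0.266327
Mean difference = -0.17
|d| = |-0.17| / 0.266327 = 0.638

0.638


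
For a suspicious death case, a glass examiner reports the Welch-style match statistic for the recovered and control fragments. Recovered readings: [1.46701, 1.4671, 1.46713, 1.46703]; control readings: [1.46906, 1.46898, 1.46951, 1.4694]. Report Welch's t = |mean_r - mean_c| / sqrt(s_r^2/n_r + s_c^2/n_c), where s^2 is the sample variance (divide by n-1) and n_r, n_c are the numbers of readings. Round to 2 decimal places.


Welch's t-criterion for glass RI comparison:
Recovered mean = sum / n_r = 5.86827 / 4 = 1.4670675
Control mean = sum / n_c = 5.87695 / 4 = 1.4692375
Recovered sample variance s_r^2 = 3.225e-09
Control sample variance s_c^2 = 6.61583e-08
Welch SE (unpooled) = sqrt(s_r^2/n_r + s_c^2/n_c) = sqrt(8.0625e-10 + 1.65396e-08) = sqrt(1.73459e-08) = 0.000131704
|mean_r - mean_c| = 0.00217
t = 0.00217 / 0.000131704 = 16.48

16.48


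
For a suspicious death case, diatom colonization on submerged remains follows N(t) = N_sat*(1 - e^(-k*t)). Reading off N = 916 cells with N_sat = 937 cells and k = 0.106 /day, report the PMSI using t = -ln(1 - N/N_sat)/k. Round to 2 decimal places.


PMSI from diatom colonization curve:
N / N_sat = 916 / 937 = 0.977588
1 - N/N_sat = 0.022412
ln(1 - N/N_sat) = -3.798159
t = -ln(1 - N/N_sat) / k = -(-3.798159) / 0.106 = 35.83 days

35.83


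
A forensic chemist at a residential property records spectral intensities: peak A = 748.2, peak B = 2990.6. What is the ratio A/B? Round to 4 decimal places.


Spectral peak ratio:
Peak A = 748.2 counts
Peak B = 2990.6 counts
Ratio = 748.2 / 2990.6 = 0.2502

0.2502


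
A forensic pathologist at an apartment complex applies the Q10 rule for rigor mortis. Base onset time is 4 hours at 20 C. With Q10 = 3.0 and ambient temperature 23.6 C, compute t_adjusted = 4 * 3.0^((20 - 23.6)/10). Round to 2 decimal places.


Rigor mortis time adjustment:
Exponent = (T_ref - T_actual) / 10 = (20 - 23.6) / 10 = -0.36
Q10 factor = 3.0^-0.36 = 0.67334
t_adjusted = 4 * 0.67334 = 2.69 hours

2.69


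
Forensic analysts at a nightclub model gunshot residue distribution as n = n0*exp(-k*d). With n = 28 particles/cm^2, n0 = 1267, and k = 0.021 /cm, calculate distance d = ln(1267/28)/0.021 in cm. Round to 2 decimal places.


GSR distance calculation:
n0/n = 1267 / 28 = 45.25
ln(n0/n) = 3.812203
d = 3.812203 / 0.021 = 181.53 cm

181.53


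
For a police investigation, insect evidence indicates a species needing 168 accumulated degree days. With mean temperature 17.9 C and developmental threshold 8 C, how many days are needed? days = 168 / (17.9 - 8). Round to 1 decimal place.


Insect development time:
Effective temperature = avg_temp - T_base = 17.9 - 8 = 9.9 C
Days = ADD / effective_temp = 168 / 9.9 = 17.0 days

17.0


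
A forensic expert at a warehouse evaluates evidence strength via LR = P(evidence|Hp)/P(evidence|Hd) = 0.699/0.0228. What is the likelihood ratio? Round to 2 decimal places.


Likelihood ratio calculation:
LR = P(E|Hp) / P(E|Hd)
LR = 0.699 / 0.0228
LR = 30.66

30.66


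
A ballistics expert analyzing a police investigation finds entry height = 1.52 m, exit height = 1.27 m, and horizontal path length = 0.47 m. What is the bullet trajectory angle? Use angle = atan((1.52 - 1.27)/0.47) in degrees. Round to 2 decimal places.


Bullet trajectory angle:
Height difference = 1.52 - 1.27 = 0.25 m
angle = atan(0.25 / 0.47)
angle = atan(0.531915)
angle = 28.01 degrees

28.01


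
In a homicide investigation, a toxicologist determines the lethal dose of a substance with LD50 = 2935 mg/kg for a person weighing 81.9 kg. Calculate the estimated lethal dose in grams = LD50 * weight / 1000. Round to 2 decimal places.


Lethal dose calculation:
Lethal dose = LD50 * body_weight / 1000
= 2935 * 81.9 / 1000
= 240376.5 / 1000
= 240.38 g

240.38


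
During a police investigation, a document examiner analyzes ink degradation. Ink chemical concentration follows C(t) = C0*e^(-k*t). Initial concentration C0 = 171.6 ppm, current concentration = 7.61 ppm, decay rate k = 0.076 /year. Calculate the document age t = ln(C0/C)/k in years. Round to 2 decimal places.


Document age estimation:
C0/C = 171.6 / 7.61 = 22.549277
ln(C0/C) = 3.115703
t = 3.115703 / 0.076 = 41.00 years

41.00


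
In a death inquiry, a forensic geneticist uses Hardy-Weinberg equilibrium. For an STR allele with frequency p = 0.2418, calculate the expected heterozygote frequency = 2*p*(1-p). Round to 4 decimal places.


Hardy-Weinberg heterozygote frequency:
q = 1 - p = 1 - 0.2418 = 0.7582
2pq = 2 * 0.2418 * 0.7582 = 0.3667

0.3667


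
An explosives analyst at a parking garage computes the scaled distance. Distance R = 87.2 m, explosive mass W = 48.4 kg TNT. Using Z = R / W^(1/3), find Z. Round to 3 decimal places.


Scaled distance calculation:
W^(1/3) = 48.4^(1/3) = 3.644308
Z = R / W^(1/3) = 87.2 / 3.644308
Z = 23.928 m/kg^(1/3)

23.928


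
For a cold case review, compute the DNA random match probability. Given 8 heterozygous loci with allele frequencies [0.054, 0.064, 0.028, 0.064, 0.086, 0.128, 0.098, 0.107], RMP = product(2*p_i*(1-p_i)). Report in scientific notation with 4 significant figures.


Computing RMP for 8 loci:
Locus 1: 2 * 0.054 * 0.946 = 0.102168
Locus 2: 2 * 0.064 * 0.936 = 0.119808
Locus 3: 2 * 0.028 * 0.972 = 0.054432
Locus 4: 2 * 0.064 * 0.936 = 0.119808
Locus 5: 2 * 0.086 * 0.914 = 0.157208
Locus 6: 2 * 0.128 * 0.872 = 0.223232
Locus 7: 2 * 0.098 * 0.902 = 0.176792
Locus 8: 2 * 0.107 * 0.893 = 0.191102
RMP = 9.465e-08

9.465e-08


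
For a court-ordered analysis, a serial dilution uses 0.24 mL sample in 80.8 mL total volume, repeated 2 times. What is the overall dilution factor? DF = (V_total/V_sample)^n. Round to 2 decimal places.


Dilution factor calculation:
Single dilution = V_total / V_sample = 80.8 / 0.24 ≈ 336.666667
Number of dilutions = 2
Total DF = (80.8 / 0.24)^2 (full precision, rounded at the end) = 113344.44

113344.44


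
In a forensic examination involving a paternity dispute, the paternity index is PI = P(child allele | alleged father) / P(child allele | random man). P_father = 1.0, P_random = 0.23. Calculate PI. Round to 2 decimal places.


Paternity Index calculation:
PI = P(allele|father) / P(allele|random)
PI = 1.0 / 0.23
PI = 4.35

4.35


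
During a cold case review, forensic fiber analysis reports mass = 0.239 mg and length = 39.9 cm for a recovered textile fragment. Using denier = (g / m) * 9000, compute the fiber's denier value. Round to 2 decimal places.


Denier calculation:
Mass in grams = 0.239 mg / 1000 = 0.000239 g
Length in meters = 39.9 cm / 100 = 0.399 m
Linear density = mass / length = 0.000239 / 0.399 = 0.000599 g/m
Denier = (g/m) * 9000 = 0.000599 * 9000 = 5.39

5.39


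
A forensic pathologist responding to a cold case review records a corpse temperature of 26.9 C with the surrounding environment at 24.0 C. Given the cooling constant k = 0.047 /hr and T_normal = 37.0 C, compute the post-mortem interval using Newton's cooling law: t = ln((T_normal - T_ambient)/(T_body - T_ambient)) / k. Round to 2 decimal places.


Using Newton's law of cooling:
t = ln((T_normal - T_ambient) / (T_body - T_ambient)) / k
T_normal - T_ambient = 13.0
T_body - T_ambient = 2.9
Ratio = 4.482759
ln(ratio) = 1.500239
t = 1.500239 / 0.047 = 31.92 hours

31.92


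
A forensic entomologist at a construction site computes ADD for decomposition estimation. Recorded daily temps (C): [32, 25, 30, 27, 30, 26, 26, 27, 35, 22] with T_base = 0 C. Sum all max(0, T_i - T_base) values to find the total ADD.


Computing ADD day by day:
Day 1: max(0, 32 - 0) = 32
Day 2: max(0, 25 - 0) = 25
Day 3: max(0, 30 - 0) = 30
Day 4: max(0, 27 - 0) = 27
Day 5: max(0, 30 - 0) = 30
Day 6: max(0, 26 - 0) = 26
Day 7: max(0, 26 - 0) = 26
Day 8: max(0, 27 - 0) = 27
Day 9: max(0, 35 - 0) = 35
Day 10: max(0, 22 - 0) = 22
Total ADD = 280

280


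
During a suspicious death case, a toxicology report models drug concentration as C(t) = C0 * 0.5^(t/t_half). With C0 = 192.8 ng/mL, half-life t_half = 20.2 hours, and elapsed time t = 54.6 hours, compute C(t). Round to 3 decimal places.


Drug concentration decay:
Number of half-lives = t / t_half = 54.6 / 20.2 = 2.70297
Decay factor = 0.5^2.70297 = 0.15357657
C(t) = 192.8 * 0.15357657 = 29.610 ng/mL

29.610


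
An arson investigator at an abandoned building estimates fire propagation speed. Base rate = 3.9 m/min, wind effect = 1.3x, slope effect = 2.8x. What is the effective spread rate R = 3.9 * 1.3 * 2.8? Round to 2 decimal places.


Fire spread rate calculation:
R = R0 * wind_factor * slope_factor
= 3.9 * 1.3 * 2.8
= 5.07 * 2.8
= 14.20 m/min

14.20


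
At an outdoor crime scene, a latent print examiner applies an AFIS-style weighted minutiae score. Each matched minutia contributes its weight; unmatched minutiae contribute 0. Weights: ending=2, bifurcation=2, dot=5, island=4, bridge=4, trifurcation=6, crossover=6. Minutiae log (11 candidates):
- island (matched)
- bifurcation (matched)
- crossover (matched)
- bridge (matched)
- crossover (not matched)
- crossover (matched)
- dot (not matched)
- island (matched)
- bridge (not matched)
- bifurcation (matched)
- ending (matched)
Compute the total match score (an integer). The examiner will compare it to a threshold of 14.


Weighted minutiae match score:
  island: matched, +4 (running total 4)
  bifurcation: matched, +2 (running total 6)
  crossover: matched, +6 (running total 12)
  bridge: matched, +4 (running total 16)
  crossover: not matched, +0
  crossover: matched, +6 (running total 22)
  dot: not matched, +0
  island: matched, +4 (running total 26)
  bridge: not matched, +0
  bifurcation: matched, +2 (running total 28)
  ending: matched, +2 (running total 30)
Total score = 30
Threshold = 14; verdict = identification

30


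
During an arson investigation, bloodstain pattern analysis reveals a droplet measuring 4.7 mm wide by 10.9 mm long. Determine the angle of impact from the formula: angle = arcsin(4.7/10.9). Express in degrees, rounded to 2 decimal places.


Blood spatter impact angle calculation:
width / length = 4.7 / 10.9 = 0.431193
angle = arcsin(0.431193)
angle = 25.54 degrees

25.54


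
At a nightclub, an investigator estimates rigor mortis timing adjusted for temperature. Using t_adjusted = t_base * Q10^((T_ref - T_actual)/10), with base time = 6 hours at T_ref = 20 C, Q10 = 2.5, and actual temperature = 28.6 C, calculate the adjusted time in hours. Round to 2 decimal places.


Rigor mortis time adjustment:
Exponent = (T_ref - T_actual) / 10 = (20 - 28.6) / 10 = -0.86
Q10 factor = 2.5^-0.86 = 0.45475
t_adjusted = 6 * 0.45475 = 2.73 hours

2.73


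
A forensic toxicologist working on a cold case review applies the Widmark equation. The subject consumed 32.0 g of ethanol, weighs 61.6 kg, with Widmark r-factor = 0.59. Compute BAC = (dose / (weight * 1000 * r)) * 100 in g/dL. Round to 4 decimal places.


Applying the Widmark formula:
BAC = (dose_g / (body_wt * 1000 * r)) * 100
Denominator = 61.6 * 1000 * 0.59 = 36344
BAC = (32.0 / 36344) * 100
BAC = 0.0880 g/dL

0.0880


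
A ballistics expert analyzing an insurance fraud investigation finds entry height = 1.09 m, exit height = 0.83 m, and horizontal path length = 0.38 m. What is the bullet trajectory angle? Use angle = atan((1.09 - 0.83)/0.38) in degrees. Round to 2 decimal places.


Bullet trajectory angle:
Height difference = 1.09 - 0.83 = 0.26 m
angle = atan(0.26 / 0.38)
angle = atan(0.684211)
angle = 34.38 degrees

34.38


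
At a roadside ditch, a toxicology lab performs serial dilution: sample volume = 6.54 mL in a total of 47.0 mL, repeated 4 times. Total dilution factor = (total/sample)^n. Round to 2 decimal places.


Dilution factor calculation:
Single dilution = V_total / V_sample = 47.0 / 6.54 ≈ 7.186544
Number of dilutions = 4
Total DF = (47.0 / 6.54)^4 (full precision, rounded at the end) = 2667.35

2667.35


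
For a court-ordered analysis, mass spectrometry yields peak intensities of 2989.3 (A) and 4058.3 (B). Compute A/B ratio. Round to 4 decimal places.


Spectral peak ratio:
Peak A = 2989.3 counts
Peak B = 4058.3 counts
Ratio = 2989.3 / 4058.3 = 0.7366

0.7366


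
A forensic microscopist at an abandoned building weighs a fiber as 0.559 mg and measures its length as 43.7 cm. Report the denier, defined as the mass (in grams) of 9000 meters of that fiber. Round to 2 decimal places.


Denier calculation:
Mass in grams = 0.559 mg / 1000 = 0.000559 g
Length in meters = 43.7 cm / 100 = 0.437 m
Linear density = mass / length = 0.000559 / 0.437 = 0.00127918 g/m
Denier = (g/m) * 9000 = 0.00127918 * 9000 = 11.51

11.51


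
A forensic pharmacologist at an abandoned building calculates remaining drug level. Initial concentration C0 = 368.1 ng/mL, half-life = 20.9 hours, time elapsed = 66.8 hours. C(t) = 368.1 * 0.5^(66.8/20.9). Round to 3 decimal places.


Drug concentration decay:
Number of half-lives = t / t_half = 66.8 / 20.9 = 3.196172
Decay factor = 0.5^3.196172 = 0.10910794
C(t) = 368.1 * 0.10910794 = 40.163 ng/mL

40.163


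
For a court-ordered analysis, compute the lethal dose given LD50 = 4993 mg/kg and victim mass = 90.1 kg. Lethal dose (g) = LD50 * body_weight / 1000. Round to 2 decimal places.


Lethal dose calculation:
Lethal dose = LD50 * body_weight / 1000
= 4993 * 90.1 / 1000
= 449869.3 / 1000
= 449.87 g

449.87


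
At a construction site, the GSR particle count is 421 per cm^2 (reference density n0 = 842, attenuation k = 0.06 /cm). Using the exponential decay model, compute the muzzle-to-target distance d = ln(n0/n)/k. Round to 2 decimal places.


GSR distance calculation:
n0/n = 842 / 421 = 2
ln(n0/n) = 0.693147
d = 0.693147 / 0.06 = 11.55 cm

11.55


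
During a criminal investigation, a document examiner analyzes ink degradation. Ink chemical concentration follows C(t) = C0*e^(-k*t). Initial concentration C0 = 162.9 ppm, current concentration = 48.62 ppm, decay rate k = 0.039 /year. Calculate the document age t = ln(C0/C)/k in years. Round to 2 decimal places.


Document age estimation:
C0/C = 162.9 / 48.62 = 3.350473
ln(C0/C) = 1.209102
t = 1.209102 / 0.039 = 31.00 years

31.00


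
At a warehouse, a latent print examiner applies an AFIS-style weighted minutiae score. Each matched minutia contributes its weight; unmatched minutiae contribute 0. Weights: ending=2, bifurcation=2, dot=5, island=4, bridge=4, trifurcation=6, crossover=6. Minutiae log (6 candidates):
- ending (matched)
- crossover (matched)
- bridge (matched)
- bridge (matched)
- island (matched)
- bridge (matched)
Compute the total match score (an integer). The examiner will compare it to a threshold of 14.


Weighted minutiae match score:
  ending: matched, +2 (running total 2)
  crossover: matched, +6 (running total 8)
  bridge: matched, +4 (running total 12)
  bridge: matched, +4 (running total 16)
  island: matched, +4 (running total 20)
  bridge: matched, +4 (running total 24)
Total score = 24
Threshold = 14; verdict = identification

24


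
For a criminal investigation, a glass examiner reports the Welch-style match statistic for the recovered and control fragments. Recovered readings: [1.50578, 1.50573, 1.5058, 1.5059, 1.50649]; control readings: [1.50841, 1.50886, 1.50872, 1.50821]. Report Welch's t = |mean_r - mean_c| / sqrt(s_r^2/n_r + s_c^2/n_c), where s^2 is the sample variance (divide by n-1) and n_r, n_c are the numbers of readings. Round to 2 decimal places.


Welch's t-criterion for glass RI comparison:
Recovered mean = sum / n_r = 7.5297 / 5 = 1.50594
Control mean = sum / n_c = 6.0342 / 4 = 1.50855
Recovered sample variance s_r^2 = 9.835e-08
Control sample variance s_c^2 = 8.67333e-08
Welch SE (unpooled) = sqrt(s_r^2/n_r + s_c^2/n_c) = sqrt(1.967e-08 + 2.16833e-08) = sqrt(4.13533e-08) = 0.000203355
|mean_r - mean_c| = 0.00261
t = 0.00261 / 0.000203355 = 12.83

12.83


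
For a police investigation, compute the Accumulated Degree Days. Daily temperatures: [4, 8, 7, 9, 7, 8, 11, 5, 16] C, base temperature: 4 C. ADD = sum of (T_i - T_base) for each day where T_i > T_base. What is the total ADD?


Computing ADD day by day:
Day 1: max(0, 4 - 4) = 0
Day 2: max(0, 8 - 4) = 4
Day 3: max(0, 7 - 4) = 3
Day 4: max(0, 9 - 4) = 5
Day 5: max(0, 7 - 4) = 3
Day 6: max(0, 8 - 4) = 4
Day 7: max(0, 11 - 4) = 7
Day 8: max(0, 5 - 4) = 1
Day 9: max(0, 16 - 4) = 12
Total ADD = 39

39


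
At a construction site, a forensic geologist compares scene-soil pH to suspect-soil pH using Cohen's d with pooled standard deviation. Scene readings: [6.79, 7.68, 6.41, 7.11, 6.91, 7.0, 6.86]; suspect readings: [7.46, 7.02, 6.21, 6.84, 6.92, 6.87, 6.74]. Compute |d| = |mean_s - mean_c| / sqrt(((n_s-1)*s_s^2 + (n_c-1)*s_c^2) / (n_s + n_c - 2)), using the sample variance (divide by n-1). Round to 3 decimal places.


Pooled-variance Cohen's d for soil pH comparison:
Scene mean = 48.76 / 7 = 6.965714
Suspect mean = 48.06 / 7 = 6.865714
Scene sample variance s_s^2 = 0.147695
Suspect sample variance s_c^2 = 0.137729
Pooled variance = ((n_s-1)*s_s^2 + (n_c-1)*s_c^2) / (n_s + n_c - 2) = 0.142712
Pooled SD = sqrt(0.142712) = 0.377772
Mean difference = 0.1
|d| = |0.1| / 0.377772 = 0.265

0.265


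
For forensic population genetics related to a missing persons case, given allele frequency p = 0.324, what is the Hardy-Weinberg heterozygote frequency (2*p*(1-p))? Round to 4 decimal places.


Hardy-Weinberg heterozygote frequency:
q = 1 - p = 1 - 0.324 = 0.676
2pq = 2 * 0.324 * 0.676 = 0.4380

0.4380


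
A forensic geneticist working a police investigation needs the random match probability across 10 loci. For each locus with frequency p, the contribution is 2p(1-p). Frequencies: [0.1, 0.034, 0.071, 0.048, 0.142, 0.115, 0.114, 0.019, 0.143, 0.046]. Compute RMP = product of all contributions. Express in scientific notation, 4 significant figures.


Computing RMP for 10 loci:
Locus 1: 2 * 0.1 * 0.9 = 0.18
Locus 2: 2 * 0.034 * 0.966 = 0.065688
Locus 3: 2 * 0.071 * 0.929 = 0.131918
Locus 4: 2 * 0.048 * 0.952 = 0.091392
Locus 5: 2 * 0.142 * 0.858 = 0.243672
Locus 6: 2 * 0.115 * 0.885 = 0.20355
Locus 7: 2 * 0.114 * 0.886 = 0.202008
Locus 8: 2 * 0.019 * 0.981 = 0.037278
Locus 9: 2 * 0.143 * 0.857 = 0.245102
Locus 10: 2 * 0.046 * 0.954 = 0.087768
RMP = 1.145e-09

1.145e-09


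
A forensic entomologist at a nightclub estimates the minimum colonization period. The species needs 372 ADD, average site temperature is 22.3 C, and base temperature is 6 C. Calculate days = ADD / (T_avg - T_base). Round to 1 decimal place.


Insect development time:
Effective temperature = avg_temp - T_base = 22.3 - 6 = 16.3 C
Days = ADD / effective_temp = 372 / 16.3 = 22.8 days

22.8


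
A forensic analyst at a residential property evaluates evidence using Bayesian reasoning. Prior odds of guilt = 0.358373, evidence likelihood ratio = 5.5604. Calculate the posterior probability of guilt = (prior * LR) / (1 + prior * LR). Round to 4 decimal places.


Bayesian evidence evaluation:
Posterior odds = prior_odds * LR = 0.358373 * 5.5604 = 1.992697
Posterior probability = posterior_odds / (1 + posterior_odds)
= 1.992697 / (1 + 1.992697)
= 1.992697 / 2.992697
= 0.6659

0.6659


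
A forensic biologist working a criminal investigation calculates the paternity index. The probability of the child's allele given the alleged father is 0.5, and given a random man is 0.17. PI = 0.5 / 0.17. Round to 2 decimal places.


Paternity Index calculation:
PI = P(allele|father) / P(allele|random)
PI = 0.5 / 0.17
PI = 2.94

2.94


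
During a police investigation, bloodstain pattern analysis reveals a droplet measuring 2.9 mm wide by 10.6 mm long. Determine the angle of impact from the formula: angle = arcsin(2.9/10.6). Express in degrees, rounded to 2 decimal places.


Blood spatter impact angle calculation:
width / length = 2.9 / 10.6 = 0.273585
angle = arcsin(0.273585)
angle = 15.88 degrees

15.88


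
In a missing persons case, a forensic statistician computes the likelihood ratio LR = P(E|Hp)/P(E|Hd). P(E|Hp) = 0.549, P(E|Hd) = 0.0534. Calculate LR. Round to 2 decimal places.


Likelihood ratio calculation:
LR = P(E|Hp) / P(E|Hd)
LR = 0.549 / 0.0534
LR = 10.28

10.28


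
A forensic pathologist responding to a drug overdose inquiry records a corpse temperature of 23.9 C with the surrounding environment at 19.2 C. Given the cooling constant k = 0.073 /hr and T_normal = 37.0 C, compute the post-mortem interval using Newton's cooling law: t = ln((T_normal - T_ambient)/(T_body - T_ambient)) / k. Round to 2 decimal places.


Using Newton's law of cooling:
t = ln((T_normal - T_ambient) / (T_body - T_ambient)) / k
T_normal - T_ambient = 17.8
T_body - T_ambient = 4.7
Ratio = 3.787234
ln(ratio) = 1.331636
t = 1.331636 / 0.073 = 18.24 hours

18.24


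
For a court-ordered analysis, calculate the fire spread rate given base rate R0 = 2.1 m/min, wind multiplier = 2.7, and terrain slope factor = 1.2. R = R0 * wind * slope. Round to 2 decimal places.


Fire spread rate calculation:
R = R0 * wind_factor * slope_factor
= 2.1 * 2.7 * 1.2
= 5.67 * 1.2
= 6.80 m/min

6.80


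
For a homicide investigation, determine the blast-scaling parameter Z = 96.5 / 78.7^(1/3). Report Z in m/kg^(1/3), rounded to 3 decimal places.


Scaled distance calculation:
W^(1/3) = 78.7^(1/3) = 4.285402
Z = R / W^(1/3) = 96.5 / 4.285402
Z = 22.518 m/kg^(1/3)

22.518


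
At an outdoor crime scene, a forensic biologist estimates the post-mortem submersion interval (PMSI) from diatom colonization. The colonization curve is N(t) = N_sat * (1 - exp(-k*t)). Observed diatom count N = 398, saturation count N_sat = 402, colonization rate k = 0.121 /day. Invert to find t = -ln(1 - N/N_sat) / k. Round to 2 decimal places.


PMSI from diatom colonization curve:
N / N_sat = 398 / 402 = 0.99005
1 - N/N_sat = 0.00995
ln(1 - N/N_sat) = -4.610183
t = -ln(1 - N/N_sat) / k = -(-4.610183) / 0.121 = 38.10 days

38.10


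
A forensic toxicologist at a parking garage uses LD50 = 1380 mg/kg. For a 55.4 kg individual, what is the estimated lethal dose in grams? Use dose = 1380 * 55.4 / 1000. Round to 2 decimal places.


Lethal dose calculation:
Lethal dose = LD50 * body_weight / 1000
= 1380 * 55.4 / 1000
= 76452 / 1000
= 76.45 g

76.45


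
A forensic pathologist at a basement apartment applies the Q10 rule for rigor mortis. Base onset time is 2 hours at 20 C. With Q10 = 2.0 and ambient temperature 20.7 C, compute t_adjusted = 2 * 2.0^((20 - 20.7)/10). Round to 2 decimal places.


Rigor mortis time adjustment:
Exponent = (T_ref - T_actual) / 10 = (20 - 20.7) / 10 = -0.07
Q10 factor = 2.0^-0.07 = 0.95264
t_adjusted = 2 * 0.95264 = 1.91 hours

1.91


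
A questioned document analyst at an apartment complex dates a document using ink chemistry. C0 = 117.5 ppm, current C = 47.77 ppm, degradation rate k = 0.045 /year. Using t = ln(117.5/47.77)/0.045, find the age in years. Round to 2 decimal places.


Document age estimation:
C0/C = 117.5 / 47.77 = 2.459703
ln(C0/C) = 0.900041
t = 0.900041 / 0.045 = 20.00 years

20.00


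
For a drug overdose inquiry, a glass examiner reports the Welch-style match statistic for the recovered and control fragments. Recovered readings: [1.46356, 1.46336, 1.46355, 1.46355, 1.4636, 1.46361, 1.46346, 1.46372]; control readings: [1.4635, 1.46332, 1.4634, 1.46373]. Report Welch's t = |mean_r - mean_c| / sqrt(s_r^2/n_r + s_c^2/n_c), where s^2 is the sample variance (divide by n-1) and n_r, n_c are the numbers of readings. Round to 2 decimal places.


Welch's t-criterion for glass RI comparison:
Recovered mean = sum / n_r = 11.70841 / 8 = 1.4635513
Control mean = sum / n_c = 5.85395 / 4 = 1.4634875
Recovered sample variance s_r^2 = 1.13268e-08
Control sample variance s_c^2 = 3.15583e-08
Welch SE (unpooled) = sqrt(s_r^2/n_r + s_c^2/n_c) = sqrt(1.41585e-09 + 7.88958e-09) = sqrt(9.30543e-09) = 9.64647e-05
|mean_r - mean_c| = 6.375e-05
t = 6.375e-05 / 9.64647e-05 = 0.66

0.66


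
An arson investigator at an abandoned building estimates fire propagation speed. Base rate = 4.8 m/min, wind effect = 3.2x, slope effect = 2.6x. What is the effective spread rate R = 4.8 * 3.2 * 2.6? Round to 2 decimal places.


Fire spread rate calculation:
R = R0 * wind_factor * slope_factor
= 4.8 * 3.2 * 2.6
= 15.36 * 2.6
= 39.94 m/min

39.94


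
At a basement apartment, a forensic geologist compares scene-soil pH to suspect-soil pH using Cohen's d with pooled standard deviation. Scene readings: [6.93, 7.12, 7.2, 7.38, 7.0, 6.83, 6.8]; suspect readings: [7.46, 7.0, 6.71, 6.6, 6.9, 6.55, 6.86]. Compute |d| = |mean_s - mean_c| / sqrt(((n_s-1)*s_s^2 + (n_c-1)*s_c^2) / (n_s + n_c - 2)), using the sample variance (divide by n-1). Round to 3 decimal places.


Pooled-variance Cohen's d for soil pH comparison:
Scene mean = 49.26 / 7 = 7.037143
Suspect mean = 48.08 / 7 = 6.868571
Scene sample variance s_s^2 = 0.043824
Suspect sample variance s_c^2 = 0.094481
Pooled variance = ((n_s-1)*s_s^2 + (n_c-1)*s_c^2) / (n_s + n_c - 2) = 0.069152
Pooled SD = sqrt(0.069152) = 0.262968
Mean difference = 0.168571
|d| = |0.168571| / 0.262968 = 0.641

0.641


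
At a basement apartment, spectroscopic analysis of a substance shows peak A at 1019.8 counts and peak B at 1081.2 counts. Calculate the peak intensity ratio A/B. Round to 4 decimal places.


Spectral peak ratio:
Peak A = 1019.8 counts
Peak B = 1081.2 counts
Ratio = 1019.8 / 1081.2 = 0.9432

0.9432


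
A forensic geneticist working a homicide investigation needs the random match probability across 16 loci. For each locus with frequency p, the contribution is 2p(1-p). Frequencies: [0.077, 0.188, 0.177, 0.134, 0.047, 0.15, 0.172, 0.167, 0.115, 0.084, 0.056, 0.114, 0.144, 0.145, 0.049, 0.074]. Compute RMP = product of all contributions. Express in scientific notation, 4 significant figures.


Computing RMP for 16 loci:
Locus 1: 2 * 0.077 * 0.923 = 0.142142
Locus 2: 2 * 0.188 * 0.812 = 0.305312
Locus 3: 2 * 0.177 * 0.823 = 0.291342
Locus 4: 2 * 0.134 * 0.866 = 0.232088
Locus 5: 2 * 0.047 * 0.953 = 0.089582
Locus 6: 2 * 0.15 * 0.85 = 0.255
Locus 7: 2 * 0.172 * 0.828 = 0.284832
Locus 8: 2 * 0.167 * 0.833 = 0.278222
Locus 9: 2 * 0.115 * 0.885 = 0.20355
Locus 10: 2 * 0.084 * 0.916 = 0.153888
Locus 11: 2 * 0.056 * 0.944 = 0.105728
Locus 12: 2 * 0.114 * 0.886 = 0.202008
Locus 13: 2 * 0.144 * 0.856 = 0.246528
Locus 14: 2 * 0.145 * 0.855 = 0.24795
Locus 15: 2 * 0.049 * 0.951 = 0.093198
Locus 16: 2 * 0.074 * 0.926 = 0.137048
RMP = 2.775e-12

2.775e-12
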